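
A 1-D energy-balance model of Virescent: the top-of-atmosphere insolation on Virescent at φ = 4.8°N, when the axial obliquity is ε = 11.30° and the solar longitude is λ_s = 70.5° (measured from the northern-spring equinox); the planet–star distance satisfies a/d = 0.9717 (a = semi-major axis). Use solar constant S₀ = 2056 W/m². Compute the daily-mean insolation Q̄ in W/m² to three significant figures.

Solar declination: sin δ = sin ε · sin λ_s = sin 11.30° × sin 70.5° = 0.18471, so δ = +10.644°.
cos H₀ = −tan(+4.8°) tan(+10.644°) = -0.0158, H₀ = 1.5866 rad.
Bracket: H₀ sin φ sin δ + cos φ cos δ sin H₀ = 1.5866×0.08368×0.18471 + 0.99649×0.98279×0.99988 = 0.024523 + 0.979223 = 1.003746.
Inverse-square distance factor (a/d)² = 0.9717² = 0.944201.
Q̄ = (S₀/π) × 0.944201 × [bracket] = (2056/π) × 0.944201 × 1.003746 = 620.2 W/m².

Q̄ ≈ 620 W/m²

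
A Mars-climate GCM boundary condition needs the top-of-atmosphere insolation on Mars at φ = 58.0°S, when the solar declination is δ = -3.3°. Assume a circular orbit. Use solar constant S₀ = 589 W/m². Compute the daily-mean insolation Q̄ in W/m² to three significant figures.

cos H₀ = −tan(-58.0°) tan(-3.300°) = -0.0923, H₀ = 1.6632 rad.
Bracket: H₀ sin φ sin δ + cos φ cos δ sin H₀ = 1.6632×-0.84805×-0.05756 + 0.52992×0.99834×0.99573 = 0.081187 + 0.526781 = 0.607968.
Q̄ = (S₀/π) × [bracket] = (589/π) × 0.607968 = 114.0 W/m².

Q̄ ≈ 114 W/m²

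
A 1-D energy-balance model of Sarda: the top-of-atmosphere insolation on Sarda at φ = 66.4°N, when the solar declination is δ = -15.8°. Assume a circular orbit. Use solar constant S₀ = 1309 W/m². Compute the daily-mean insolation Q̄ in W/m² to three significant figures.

Q̄ ≈ 32.2 W/m²

cos H₀ = −tan(+66.4°) tan(-15.800°) = 0.6477, H₀ = 0.8662 rad.
Bracket: H₀ sin φ sin δ + cos φ cos δ sin H₀ = 0.8662×0.91636×-0.27228 + 0.40035×0.96222×0.76190 = -0.216123 + 0.293503 = 0.077380.
Q̄ = (S₀/π) × [bracket] = (1309/π) × 0.077380 = 32.24 W/m².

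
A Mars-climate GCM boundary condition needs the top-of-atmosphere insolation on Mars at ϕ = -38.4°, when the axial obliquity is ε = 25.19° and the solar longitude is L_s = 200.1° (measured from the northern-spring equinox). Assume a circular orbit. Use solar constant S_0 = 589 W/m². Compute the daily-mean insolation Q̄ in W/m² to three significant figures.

Solar declination: sin δ = sin ε · sin L_s = sin 25.19° × sin 200.1° = -0.14627, so δ = -8.411°.
cos h₀ = −tan(-38.4°) tan(-8.411°) = -0.1172, h₀ = 1.6883 rad.
Bracket: h₀ sin ϕ sin δ + cos ϕ cos δ sin h₀ = 1.6883×-0.62115×-0.14627 + 0.78369×0.98924×0.99311 = 0.153392 + 0.769916 = 0.923308.
Q̄ = (S_0/π) × [bracket] = (589/π) × 0.923308 = 173.1 W/m².

Q̄ ≈ 173 W/m²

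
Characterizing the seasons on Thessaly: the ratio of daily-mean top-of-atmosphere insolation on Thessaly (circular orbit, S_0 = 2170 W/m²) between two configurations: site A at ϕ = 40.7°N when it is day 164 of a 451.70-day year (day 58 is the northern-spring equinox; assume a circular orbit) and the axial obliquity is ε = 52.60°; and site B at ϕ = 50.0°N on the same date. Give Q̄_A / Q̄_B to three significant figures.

Q̄_A / Q̄_B ≈ 0.851

— Configuration A (ϕ=+40.7°):
Solar longitude: L_s = 360° × (164 − 58)/451.70 = 84.481°.
sin δ = sin 52.60° × sin 84.481° = 0.79073, so δ = +52.254°.
cos h₀ = −tan(+40.7°) tan(+52.254°) = -1.1110 ≤ −1 ⇒ polar day, h₀ = π.
Bracket: h₀ sin ϕ sin δ + cos ϕ cos δ sin h₀ = 3.1416×0.65210×0.79073 + 0.75813×0.61216×0.00000 = 1.619919 + 0.000000 = 1.619919.
Q̄ = (S_0/π) × [bracket] = (2170/π) × 1.619919 = 1118.9 W/m².
— Configuration B (ϕ=+50.0°):
cos h₀ = −tan(+50.0°) tan(+52.254°) = -1.5394 ≤ −1 ⇒ polar day, h₀ = π.
Bracket: h₀ sin ϕ sin δ + cos ϕ cos δ sin h₀ = 3.1416×0.76604×0.79073 + 0.64279×0.61216×0.00000 = 1.902964 + 0.000000 = 1.902964.
Q̄ = (S_0/π) × [bracket] = (2170/π) × 1.902964 = 1314.4 W/m².
Ratio Q̄_A / Q̄_B = 1118.9 / 1314.4 = 0.8513.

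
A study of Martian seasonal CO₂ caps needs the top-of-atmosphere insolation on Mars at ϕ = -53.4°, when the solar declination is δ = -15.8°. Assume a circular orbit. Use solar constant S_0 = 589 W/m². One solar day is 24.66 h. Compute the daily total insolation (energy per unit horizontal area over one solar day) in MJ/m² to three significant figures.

16.0 MJ/m²

cos h₀ = −tan(-53.4°) tan(-15.800°) = -0.3810, h₀ = 1.9617 rad.
Bracket: h₀ sin ϕ sin δ + cos ϕ cos δ sin h₀ = 1.9617×-0.80282×-0.27228 + 0.59622×0.96222×0.92457 = 0.428812 + 0.530421 = 0.959233.
Q̄ = (S_0/π) × [bracket] = (589/π) × 0.959233 = 179.84 W/m².
Daily total = Q̄ × 24.66 h × 3600 s/h = 179.84 × 24.66 × 3600 / 10⁶ = 15.97 MJ/m².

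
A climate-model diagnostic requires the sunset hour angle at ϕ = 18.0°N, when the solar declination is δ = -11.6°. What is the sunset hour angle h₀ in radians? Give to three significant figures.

h₀ = 1.50 rad

cos h₀ = −tan ϕ · tan δ = −tan(+18.0°) × tan(-11.600°) = 0.0667, so h₀ = 1.5041 rad = 86.18°.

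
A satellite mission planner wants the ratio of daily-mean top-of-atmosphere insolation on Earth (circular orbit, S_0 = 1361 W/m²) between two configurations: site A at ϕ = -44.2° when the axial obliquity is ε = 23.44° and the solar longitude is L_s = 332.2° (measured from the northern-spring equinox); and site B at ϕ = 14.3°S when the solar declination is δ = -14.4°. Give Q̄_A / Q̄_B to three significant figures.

— Configuration A (ϕ=-44.2°):
Solar declination: sin δ = sin ε · sin L_s = sin 23.44° × sin 332.2° = -0.18552, so δ = -10.692°.
cos h₀ = −tan(-44.2°) tan(-10.692°) = -0.1836, h₀ = 1.7554 rad.
Bracket: h₀ sin ϕ sin δ + cos ϕ cos δ sin h₀ = 1.7554×-0.69717×-0.18552 + 0.71691×0.98264×0.98300 = 0.227042 + 0.692489 = 0.919531.
Q̄ = (S_0/π) × [bracket] = (1361/π) × 0.919531 = 398.36 W/m².
— Configuration B (ϕ=-14.3°):
cos h₀ = −tan(-14.3°) tan(-14.400°) = -0.0654, h₀ = 1.6363 rad.
Bracket: h₀ sin ϕ sin δ + cos ϕ cos δ sin h₀ = 1.6363×-0.24700×-0.24869 + 0.96902×0.96858×0.99786 = 0.100512 + 0.936565 = 1.037077.
Q̄ = (S_0/π) × [bracket] = (1361/π) × 1.037077 = 449.28 W/m².
Ratio Q̄_A / Q̄_B = 398.36 / 449.28 = 0.8867.

Q̄_A / Q̄_B ≈ 0.887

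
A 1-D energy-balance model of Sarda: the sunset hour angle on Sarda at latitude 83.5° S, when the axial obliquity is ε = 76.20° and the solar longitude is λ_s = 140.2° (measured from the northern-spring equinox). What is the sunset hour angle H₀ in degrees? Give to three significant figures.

H₀ = 0.00°

Solar declination: sin δ = sin ε · sin λ_s = sin 76.20° × sin 140.2° = 0.62163, so δ = +38.435°.
cos H₀ = −tan φ · tan δ = 6.9653 ≥ 1, so the host star never rises (polar night) and H₀ = 0.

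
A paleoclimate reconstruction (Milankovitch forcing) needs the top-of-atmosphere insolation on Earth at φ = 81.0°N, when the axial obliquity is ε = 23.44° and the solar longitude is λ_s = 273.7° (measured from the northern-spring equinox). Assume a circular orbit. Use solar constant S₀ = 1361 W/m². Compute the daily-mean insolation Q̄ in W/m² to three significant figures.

Solar declination: sin δ = sin ε · sin λ_s = sin 23.44° × sin 273.7° = -0.39696, so δ = -23.388°.
cos H₀ = −tan(+81.0°) tan(-23.388°) = 2.7307 ≥ 1 ⇒ polar night, H₀ = 0 and Q̄ = 0.

Q̄ ≈ 0.00 W/m²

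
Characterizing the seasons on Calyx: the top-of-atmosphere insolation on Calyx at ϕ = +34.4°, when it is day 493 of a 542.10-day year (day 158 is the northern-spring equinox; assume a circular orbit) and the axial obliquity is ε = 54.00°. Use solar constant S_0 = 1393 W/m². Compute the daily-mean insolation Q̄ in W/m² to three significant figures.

Solar longitude: L_s = 360° × (493 − 158)/542.10 = 222.468°.
sin δ = sin 54.00° × sin 222.468° = -0.54623, so δ = -33.109°.
cos h₀ = −tan(+34.4°) tan(-33.109°) = 0.4465, h₀ = 1.1079 rad.
Bracket: h₀ sin ϕ sin δ + cos ϕ cos δ sin h₀ = 1.1079×0.56497×-0.54623 + 0.82511×0.83763×0.89478 = -0.341902 + 0.618415 = 0.276513.
Q̄ = (S_0/π) × [bracket] = (1393/π) × 0.276513 = 122.6 W/m².

Q̄ ≈ 123 W/m²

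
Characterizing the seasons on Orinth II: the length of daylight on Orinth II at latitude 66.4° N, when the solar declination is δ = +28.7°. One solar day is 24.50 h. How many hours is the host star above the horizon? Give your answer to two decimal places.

Sunrise equation: cos h₀ = −tan ϕ · tan δ = -1.2531 ≤ −1, so the host star never sets (polar day) and h₀ = π.
Daylight = 2h₀/(2π) × 24.50 h = (3.1416/π) × 24.50 = 24.50 h.

24.50 h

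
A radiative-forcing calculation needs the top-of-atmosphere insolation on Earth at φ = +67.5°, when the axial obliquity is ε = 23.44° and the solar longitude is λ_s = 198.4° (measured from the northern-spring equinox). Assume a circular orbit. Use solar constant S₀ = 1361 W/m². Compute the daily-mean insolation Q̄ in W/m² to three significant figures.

Q̄ ≈ 93.3 W/m²

Solar declination: sin δ = sin ε · sin λ_s = sin 23.44° × sin 198.4° = -0.12556, so δ = -7.213°.
cos H₀ = −tan(+67.5°) tan(-7.213°) = 0.3056, H₀ = 1.2603 rad.
Bracket: H₀ sin φ sin δ + cos φ cos δ sin H₀ = 1.2603×0.92388×-0.12556 + 0.38268×0.99209×0.95218 = -0.146198 + 0.361498 = 0.215300.
Q̄ = (S₀/π) × [bracket] = (1361/π) × 0.215300 = 93.27 W/m².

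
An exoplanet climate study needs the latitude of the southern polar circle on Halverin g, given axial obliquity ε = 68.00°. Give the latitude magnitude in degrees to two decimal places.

The polar circle is the lowest latitude that experiences at least one full rotation of continuous darkness at the northern-summer solstice; it lies at |φ| = 90° − ε = 90° − 68.00° = 22.00°.

22.00°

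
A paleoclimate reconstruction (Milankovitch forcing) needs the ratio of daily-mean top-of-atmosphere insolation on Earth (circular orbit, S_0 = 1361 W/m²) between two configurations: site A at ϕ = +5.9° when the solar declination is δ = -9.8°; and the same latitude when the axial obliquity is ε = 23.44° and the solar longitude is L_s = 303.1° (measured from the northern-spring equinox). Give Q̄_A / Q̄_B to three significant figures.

— Configuration A (ϕ=+5.9°):
cos h₀ = −tan(+5.9°) tan(-9.800°) = 0.0178, h₀ = 1.5529 rad.
Bracket: h₀ sin ϕ sin δ + cos ϕ cos δ sin h₀ = 1.5529×0.10279×-0.17021 + 0.99470×0.98541×0.99984 = -0.027169 + 0.980030 = 0.952861.
Q̄ = (S_0/π) × [bracket] = (1361/π) × 0.952861 = 412.80 W/m².
— Configuration B (ϕ=+5.9°):
Solar declination: sin δ = sin ε · sin L_s = sin 23.44° × sin 303.1° = -0.33323, so δ = -19.465°.
cos h₀ = −tan(+5.9°) tan(-19.465°) = 0.0365, h₀ = 1.5343 rad.
Bracket: h₀ sin ϕ sin δ + cos ϕ cos δ sin h₀ = 1.5343×0.10279×-0.33323 + 0.99470×0.94284×0.99933 = -0.052554 + 0.937215 = 0.884661.
Q̄ = (S_0/π) × [bracket] = (1361/π) × 0.884661 = 383.25 W/m².
Ratio Q̄_A / Q̄_B = 412.80 / 383.25 = 1.077.

Q̄_A / Q̄_B ≈ 1.08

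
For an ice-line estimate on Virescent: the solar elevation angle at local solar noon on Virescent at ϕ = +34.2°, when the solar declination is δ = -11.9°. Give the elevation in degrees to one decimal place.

At local noon the hour angle is zero, so the zenith angle equals |ϕ − δ| = |+34.2° − (-11.900°)| = 46.100°.
Elevation = 90° − 46.100° = 43.9°.

43.9°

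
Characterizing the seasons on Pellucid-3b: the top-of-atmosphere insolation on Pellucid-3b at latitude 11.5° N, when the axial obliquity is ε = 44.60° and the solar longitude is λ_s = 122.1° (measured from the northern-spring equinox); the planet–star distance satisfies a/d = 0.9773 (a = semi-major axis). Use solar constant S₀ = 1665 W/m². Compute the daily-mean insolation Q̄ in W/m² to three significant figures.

Solar declination: sin δ = sin ε · sin λ_s = sin 44.60° × sin 122.1° = 0.59481, so δ = +36.499°.
cos H₀ = −tan(+11.5°) tan(+36.499°) = -0.1505, H₀ = 1.7219 rad.
Bracket: H₀ sin φ sin δ + cos φ cos δ sin H₀ = 1.7219×0.19937×0.59481 + 0.97992×0.80387×0.98860 = 0.204195 + 0.778748 = 0.982943.
Inverse-square distance factor (a/d)² = 0.9773² = 0.955115.
Q̄ = (S₀/π) × 0.955115 × [bracket] = (1665/π) × 0.955115 × 0.982943 = 497.6 W/m².

Q̄ ≈ 498 W/m²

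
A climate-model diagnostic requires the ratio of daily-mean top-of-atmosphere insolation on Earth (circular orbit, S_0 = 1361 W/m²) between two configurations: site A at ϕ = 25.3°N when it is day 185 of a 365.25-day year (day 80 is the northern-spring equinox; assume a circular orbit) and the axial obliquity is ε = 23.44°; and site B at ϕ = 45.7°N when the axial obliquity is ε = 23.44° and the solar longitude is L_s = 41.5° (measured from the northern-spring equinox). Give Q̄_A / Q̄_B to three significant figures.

— Configuration A (ϕ=+25.3°):
Solar longitude: L_s = 360° × (185 − 80)/365.25 = 103.491°.
sin δ = sin 23.44° × sin 103.491° = 0.38681, so δ = +22.756°.
cos h₀ = −tan(+25.3°) tan(+22.756°) = -0.1983, h₀ = 1.7704 rad.
Bracket: h₀ sin ϕ sin δ + cos ϕ cos δ sin h₀ = 1.7704×0.42736×0.38681 + 0.90408×0.92216×0.98015 = 0.292660 + 0.817157 = 1.109817.
Q̄ = (S_0/π) × [bracket] = (1361/π) × 1.109817 = 480.79 W/m².
— Configuration B (ϕ=+45.7°):
Solar declination: sin δ = sin ε · sin L_s = sin 23.44° × sin 41.5° = 0.26358, so δ = +15.283°.
cos h₀ = −tan(+45.7°) tan(+15.283°) = -0.2800, h₀ = 1.8546 rad.
Bracket: h₀ sin ϕ sin δ + cos ϕ cos δ sin h₀ = 1.8546×0.71569×0.26358 + 0.69842×0.96464×0.96000 = 0.349855 + 0.646775 = 0.996630.
Q̄ = (S_0/π) × [bracket] = (1361/π) × 0.996630 = 431.76 W/m².
Ratio Q̄_A / Q̄_B = 480.79 / 431.76 = 1.114.

Q̄_A / Q̄_B ≈ 1.11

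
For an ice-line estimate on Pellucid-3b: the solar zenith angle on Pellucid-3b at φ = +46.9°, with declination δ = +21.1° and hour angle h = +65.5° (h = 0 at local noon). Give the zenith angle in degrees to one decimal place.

θ_z = 58.2°

cos θ_z = sin φ sin δ + cos φ cos δ cos h = 0.262856 + 0.264351 = 0.527207.
θ_z = arccos(0.527207) = 58.2°.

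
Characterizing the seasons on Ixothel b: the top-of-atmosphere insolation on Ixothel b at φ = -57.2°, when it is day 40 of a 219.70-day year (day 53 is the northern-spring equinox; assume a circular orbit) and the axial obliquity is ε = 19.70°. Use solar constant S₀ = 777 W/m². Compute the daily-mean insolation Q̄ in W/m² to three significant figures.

Q̄ ≈ 175 W/m²

Solar longitude: λ_s = 360° × (40 − 53)/219.70 = -21.302°, i.e. -21.302° + 360° = 338.698°.
sin δ = sin 19.70° × sin 338.698° = -0.12246, so δ = -7.034°.
cos H₀ = −tan(-57.2°) tan(-7.034°) = -0.1915, H₀ = 1.7634 rad.
Bracket: H₀ sin φ sin δ + cos φ cos δ sin H₀ = 1.7634×-0.84057×-0.12246 + 0.54171×0.99247×0.98150 = 0.181518 + 0.527685 = 0.709203.
Q̄ = (S₀/π) × [bracket] = (777/π) × 0.709203 = 175.4 W/m².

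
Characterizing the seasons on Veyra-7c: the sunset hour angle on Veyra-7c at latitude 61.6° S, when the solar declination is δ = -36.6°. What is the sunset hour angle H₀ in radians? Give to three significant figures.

H₀ = 3.14 rad

Sunrise equation: cos H₀ = −tan φ · tan δ = -1.3735 ≤ −1, so the host star never sets (polar day) and H₀ = π.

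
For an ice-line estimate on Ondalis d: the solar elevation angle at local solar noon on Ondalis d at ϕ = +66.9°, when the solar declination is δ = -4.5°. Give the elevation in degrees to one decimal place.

At local noon the hour angle is zero, so the zenith angle equals |ϕ − δ| = |+66.9° − (-4.500°)| = 71.400°.
Elevation = 90° − 71.400° = 18.6°.

18.6°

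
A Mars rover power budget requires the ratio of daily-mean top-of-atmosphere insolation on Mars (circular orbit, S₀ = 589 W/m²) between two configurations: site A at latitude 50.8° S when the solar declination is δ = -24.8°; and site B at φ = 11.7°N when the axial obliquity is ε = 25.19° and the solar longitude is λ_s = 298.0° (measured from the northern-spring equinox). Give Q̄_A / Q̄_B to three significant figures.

Q̄_A / Q̄_B ≈ 1.49

— Configuration A (φ=-50.8°):
cos H₀ = −tan(-50.8°) tan(-24.800°) = -0.5665, H₀ = 2.1731 rad.
Bracket: H₀ sin φ sin δ + cos φ cos δ sin H₀ = 2.1731×-0.77494×-0.41945 + 0.63203×0.90778×0.82403 = 0.706363 + 0.472782 = 1.179145.
Q̄ = (S₀/π) × [bracket] = (589/π) × 1.179145 = 221.07 W/m².
— Configuration B (φ=+11.7°):
Solar declination: sin δ = sin ε · sin λ_s = sin 25.19° × sin 298.0° = -0.37580, so δ = -22.074°.
cos H₀ = −tan(+11.7°) tan(-22.074°) = 0.0840, H₀ = 1.4867 rad.
Bracket: H₀ sin φ sin δ + cos φ cos δ sin H₀ = 1.4867×0.20279×-0.37580 + 0.97922×0.92670×0.99647 = -0.113299 + 0.904240 = 0.790941.
Q̄ = (S₀/π) × [bracket] = (589/π) × 0.790941 = 148.29 W/m².
Ratio Q̄_A / Q̄_B = 221.07 / 148.29 = 1.491.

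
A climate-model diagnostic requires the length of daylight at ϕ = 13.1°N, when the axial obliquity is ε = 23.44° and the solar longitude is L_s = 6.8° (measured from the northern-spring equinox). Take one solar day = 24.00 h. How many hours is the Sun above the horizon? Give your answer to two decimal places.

12.08 h

Solar declination: sin δ = sin ε · sin L_s = sin 23.44° × sin 6.8° = 0.04710, so δ = +2.700°.
cos h₀ = −tan ϕ · tan δ = −tan(+13.1°) × tan(+2.700°) = -0.0110, so h₀ = 1.5818 rad = 90.63°.
Daylight = 2h₀/(2π) × 24.00 h = (1.5818/π) × 24.00 = 12.08 h.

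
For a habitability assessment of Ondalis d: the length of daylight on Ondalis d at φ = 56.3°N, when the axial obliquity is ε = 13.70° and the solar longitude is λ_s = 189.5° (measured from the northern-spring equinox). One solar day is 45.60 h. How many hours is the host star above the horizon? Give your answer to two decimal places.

21.95 h

Solar declination: sin δ = sin ε · sin λ_s = sin 13.70° × sin 189.5° = -0.03909, so δ = -2.240°.
cos H₀ = −tan φ · tan δ = −tan(+56.3°) × tan(-2.240°) = 0.0587, so H₀ = 1.5121 rad = 86.64°.
Daylight = 2H₀/(2π) × 45.60 h = (1.5121/π) × 45.60 = 21.95 h.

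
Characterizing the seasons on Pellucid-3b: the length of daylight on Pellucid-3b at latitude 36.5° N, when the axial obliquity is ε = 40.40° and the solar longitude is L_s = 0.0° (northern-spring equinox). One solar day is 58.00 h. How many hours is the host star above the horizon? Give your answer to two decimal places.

Solar declination: sin δ = sin ε · sin L_s = sin 40.40° × sin 0.0° = 0.00000, so δ = +0.000°.
cos h₀ = −tan ϕ · tan δ = −tan(+36.5°) × tan(+0.000°) = -0.0000, so h₀ = 1.5708 rad = 90.00°.
Daylight = 2h₀/(2π) × 58.00 h = (1.5708/π) × 58.00 = 29.00 h.

29.00 h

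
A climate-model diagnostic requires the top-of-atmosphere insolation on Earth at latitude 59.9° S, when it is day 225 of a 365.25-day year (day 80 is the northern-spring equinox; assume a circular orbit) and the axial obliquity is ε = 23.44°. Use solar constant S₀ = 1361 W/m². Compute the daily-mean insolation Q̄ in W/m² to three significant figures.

Q̄ ≈ 89.2 W/m²

Solar longitude: λ_s = 360° × (225 − 80)/365.25 = 142.916°.
sin δ = sin 23.44° × sin 142.916° = 0.23986, so δ = +13.878°.
cos H₀ = −tan(-59.9°) tan(+13.878°) = 0.4262, H₀ = 1.1305 rad.
Bracket: H₀ sin φ sin δ + cos φ cos δ sin H₀ = 1.1305×-0.86515×0.23986 + 0.50151×0.97081×0.90462 = -0.234596 + 0.440433 = 0.205837.
Q̄ = (S₀/π) × [bracket] = (1361/π) × 0.205837 = 89.17 W/m².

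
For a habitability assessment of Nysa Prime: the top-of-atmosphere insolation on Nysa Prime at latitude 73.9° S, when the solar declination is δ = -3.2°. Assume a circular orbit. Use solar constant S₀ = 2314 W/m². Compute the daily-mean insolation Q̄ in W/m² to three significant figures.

cos H₀ = −tan(-73.9°) tan(-3.200°) = -0.1937, H₀ = 1.7657 rad.
Bracket: H₀ sin φ sin δ + cos φ cos δ sin H₀ = 1.7657×-0.96078×-0.05582 + 0.27731×0.99844×0.98106 = 0.094696 + 0.271633 = 0.366329.
Q̄ = (S₀/π) × [bracket] = (2314/π) × 0.366329 = 269.8 W/m².

Q̄ ≈ 270 W/m²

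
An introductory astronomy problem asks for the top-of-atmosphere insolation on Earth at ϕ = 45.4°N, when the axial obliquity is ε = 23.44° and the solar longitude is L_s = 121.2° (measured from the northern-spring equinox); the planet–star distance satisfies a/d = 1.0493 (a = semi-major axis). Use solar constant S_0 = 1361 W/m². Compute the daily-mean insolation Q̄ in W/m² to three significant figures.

Solar declination: sin δ = sin ε · sin L_s = sin 23.44° × sin 121.2° = 0.34025, so δ = +19.892°.
cos h₀ = −tan(+45.4°) tan(+19.892°) = -0.3669, h₀ = 1.9465 rad.
Bracket: h₀ sin ϕ sin δ + cos ϕ cos δ sin h₀ = 1.9465×0.71203×0.34025 + 0.70215×0.94033×0.93025 = 0.471575 + 0.614200 = 1.085775.
Inverse-square distance factor (a/d)² = 1.0493² = 1.101030.
Q̄ = (S_0/π) × 1.101030 × [bracket] = (1361/π) × 1.101030 × 1.085775 = 517.9 W/m².

Q̄ ≈ 518 W/m²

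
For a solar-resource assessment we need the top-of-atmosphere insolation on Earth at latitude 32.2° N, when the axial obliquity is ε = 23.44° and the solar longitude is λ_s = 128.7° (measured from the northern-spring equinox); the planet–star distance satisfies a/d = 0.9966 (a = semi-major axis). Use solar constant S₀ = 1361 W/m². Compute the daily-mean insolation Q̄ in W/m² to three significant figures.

Solar declination: sin δ = sin ε · sin λ_s = sin 23.44° × sin 128.7° = 0.31045, so δ = +18.086°.
cos H₀ = −tan(+32.2°) tan(+18.086°) = -0.2057, H₀ = 1.7779 rad.
Bracket: H₀ sin φ sin δ + cos φ cos δ sin H₀ = 1.7779×0.53288×0.31045 + 0.84619×0.95059×0.97862 = 0.294123 + 0.787182 = 1.081305.
Inverse-square distance factor (a/d)² = 0.9966² = 0.993212.
Q̄ = (S₀/π) × 0.993212 × [bracket] = (1361/π) × 0.993212 × 1.081305 = 465.3 W/m².

Q̄ ≈ 465 W/m²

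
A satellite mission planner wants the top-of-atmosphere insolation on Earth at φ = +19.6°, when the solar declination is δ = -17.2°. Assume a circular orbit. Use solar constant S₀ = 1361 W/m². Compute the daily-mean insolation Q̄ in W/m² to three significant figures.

cos H₀ = −tan(+19.6°) tan(-17.200°) = 0.1102, H₀ = 1.4603 rad.
Bracket: H₀ sin φ sin δ + cos φ cos δ sin H₀ = 1.4603×0.33545×-0.29571 + 0.94206×0.95528×0.99391 = -0.144856 + 0.894450 = 0.749594.
Q̄ = (S₀/π) × [bracket] = (1361/π) × 0.749594 = 324.7 W/m².

Q̄ ≈ 325 W/m²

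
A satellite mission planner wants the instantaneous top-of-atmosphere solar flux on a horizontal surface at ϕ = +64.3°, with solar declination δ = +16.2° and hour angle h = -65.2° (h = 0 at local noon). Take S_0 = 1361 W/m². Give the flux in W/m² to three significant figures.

cos θ_z = sin ϕ sin δ + cos ϕ cos δ cos h = 0.251392 + 0.174677 = 0.426069.
Flux = S_0 · cos θ_z = 1361 × 0.426069 = 579.9 W/m².

580 W/m²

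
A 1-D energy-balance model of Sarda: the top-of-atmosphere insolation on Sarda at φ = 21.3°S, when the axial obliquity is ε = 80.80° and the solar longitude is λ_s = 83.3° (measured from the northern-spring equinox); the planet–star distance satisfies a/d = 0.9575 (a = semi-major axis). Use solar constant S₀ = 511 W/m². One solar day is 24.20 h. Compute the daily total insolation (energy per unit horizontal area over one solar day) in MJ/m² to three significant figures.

Solar declination: sin δ = sin ε · sin λ_s = sin 80.80° × sin 83.3° = 0.98039, so δ = +78.636°.
cos H₀ = −tan(-21.3°) tan(+78.636°) = 1.9399 ≥ 1 ⇒ polar night, H₀ = 0 and Q̄ = 0.
Inverse-square distance factor (a/d)² = 0.9575² = 0.916806.
Daily total = Q̄ × 24.20 h × 3600 s/h = 0.00 MJ/m².

0.00 MJ/m²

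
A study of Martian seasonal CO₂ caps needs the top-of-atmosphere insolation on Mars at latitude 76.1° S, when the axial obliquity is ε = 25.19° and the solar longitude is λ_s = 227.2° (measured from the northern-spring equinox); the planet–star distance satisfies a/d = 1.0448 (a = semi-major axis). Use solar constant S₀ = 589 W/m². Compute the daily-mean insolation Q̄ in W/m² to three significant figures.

Q̄ ≈ 195 W/m²

Solar declination: sin δ = sin ε · sin λ_s = sin 25.19° × sin 227.2° = -0.31229, so δ = -18.197°.
cos H₀ = −tan(-76.1°) tan(-18.197°) = -1.3283 ≤ −1 ⇒ polar day, H₀ = π.
Bracket: H₀ sin φ sin δ + cos φ cos δ sin H₀ = 3.1416×-0.97072×-0.31229 + 0.24023×0.94999×0.00000 = 0.952364 + 0.000000 = 0.952364.
Inverse-square distance factor (a/d)² = 1.0448² = 1.091607.
Q̄ = (S₀/π) × 1.091607 × [bracket] = (589/π) × 1.091607 × 0.952364 = 194.9 W/m².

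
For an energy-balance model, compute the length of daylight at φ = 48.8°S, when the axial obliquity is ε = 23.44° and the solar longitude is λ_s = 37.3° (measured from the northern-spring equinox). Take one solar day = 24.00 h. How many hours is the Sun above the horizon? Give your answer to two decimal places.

9.80 h

Solar declination: sin δ = sin ε · sin λ_s = sin 23.44° × sin 37.3° = 0.24106, so δ = +13.949°.
cos H₀ = −tan φ · tan δ = −tan(-48.8°) × tan(+13.949°) = 0.2837, so H₀ = 1.2831 rad = 73.52°.
Daylight = 2H₀/(2π) × 24.00 h = (1.2831/π) × 24.00 = 9.80 h.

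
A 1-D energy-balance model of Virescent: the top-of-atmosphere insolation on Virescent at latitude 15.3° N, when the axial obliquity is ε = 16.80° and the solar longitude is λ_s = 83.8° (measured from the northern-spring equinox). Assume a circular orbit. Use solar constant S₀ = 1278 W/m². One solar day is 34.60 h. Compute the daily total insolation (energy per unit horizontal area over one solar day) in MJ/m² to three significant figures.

53.0 MJ/m²

Solar declination: sin δ = sin ε · sin λ_s = sin 16.80° × sin 83.8° = 0.28734, so δ = +16.699°.
cos H₀ = −tan(+15.3°) tan(+16.699°) = -0.0821, H₀ = 1.6530 rad.
Bracket: H₀ sin φ sin δ + cos φ cos δ sin H₀ = 1.6530×0.26387×0.28734 + 0.96456×0.95783×0.99663 = 0.125331 + 0.920771 = 1.046102.
Q̄ = (S₀/π) × [bracket] = (1278/π) × 1.046102 = 425.55 W/m².
Daily total = Q̄ × 34.60 h × 3600 s/h = 425.55 × 34.60 × 3600 / 10⁶ = 53.01 MJ/m².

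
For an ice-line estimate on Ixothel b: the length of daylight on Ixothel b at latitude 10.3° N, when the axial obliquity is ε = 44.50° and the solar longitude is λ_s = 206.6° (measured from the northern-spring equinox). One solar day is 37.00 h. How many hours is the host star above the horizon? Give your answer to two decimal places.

17.79 h

Solar declination: sin δ = sin ε · sin λ_s = sin 44.50° × sin 206.6° = -0.31384, so δ = -18.291°.
cos H₀ = −tan φ · tan δ = −tan(+10.3°) × tan(-18.291°) = 0.0601, so H₀ = 1.5107 rad = 86.56°.
Daylight = 2H₀/(2π) × 37.00 h = (1.5107/π) × 37.00 = 17.79 h.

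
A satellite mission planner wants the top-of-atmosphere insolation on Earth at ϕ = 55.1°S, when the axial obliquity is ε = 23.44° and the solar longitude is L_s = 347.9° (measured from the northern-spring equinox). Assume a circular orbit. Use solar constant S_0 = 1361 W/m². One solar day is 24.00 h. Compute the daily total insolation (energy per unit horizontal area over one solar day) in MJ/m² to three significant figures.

Solar declination: sin δ = sin ε · sin L_s = sin 23.44° × sin 347.9° = -0.08338, so δ = -4.783°.
cos h₀ = −tan(-55.1°) tan(-4.783°) = -0.1199, h₀ = 1.6910 rad.
Bracket: h₀ sin ϕ sin δ + cos ϕ cos δ sin h₀ = 1.6910×-0.82015×-0.08338 + 0.57215×0.99652×0.99278 = 0.115638 + 0.566042 = 0.681680.
Q̄ = (S_0/π) × [bracket] = (1361/π) × 0.681680 = 295.32 W/m².
Daily total = Q̄ × 24.00 h × 3600 s/h = 295.32 × 24.00 × 3600 / 10⁶ = 25.52 MJ/m².

25.5 MJ/m²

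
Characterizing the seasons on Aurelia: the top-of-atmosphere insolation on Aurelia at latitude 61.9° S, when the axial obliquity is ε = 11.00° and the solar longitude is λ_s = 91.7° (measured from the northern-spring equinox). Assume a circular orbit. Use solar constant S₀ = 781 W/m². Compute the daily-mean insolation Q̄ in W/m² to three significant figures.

Solar declination: sin δ = sin ε · sin λ_s = sin 11.00° × sin 91.7° = 0.19073, so δ = +10.995°.
cos H₀ = −tan(-61.9°) tan(+10.995°) = 0.3639, H₀ = 1.1984 rad.
Bracket: H₀ sin φ sin δ + cos φ cos δ sin H₀ = 1.1984×-0.88213×0.19073 + 0.47101×0.98164×0.93145 = -0.201629 + 0.430667 = 0.229038.
Q̄ = (S₀/π) × [bracket] = (781/π) × 0.229038 = 56.94 W/m².

Q̄ ≈ 56.9 W/m²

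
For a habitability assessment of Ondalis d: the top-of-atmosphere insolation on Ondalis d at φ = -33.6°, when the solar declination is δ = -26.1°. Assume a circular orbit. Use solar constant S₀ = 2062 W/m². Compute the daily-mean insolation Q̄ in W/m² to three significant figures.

Q̄ ≈ 768 W/m²

cos H₀ = −tan(-33.6°) tan(-26.100°) = -0.3255, H₀ = 1.9023 rad.
Bracket: H₀ sin φ sin δ + cos φ cos δ sin H₀ = 1.9023×-0.55339×-0.43994 + 0.83292×0.89803×0.94555 = 0.463131 + 0.707259 = 1.170390.
Q̄ = (S₀/π) × [bracket] = (2062/π) × 1.170390 = 768.2 W/m².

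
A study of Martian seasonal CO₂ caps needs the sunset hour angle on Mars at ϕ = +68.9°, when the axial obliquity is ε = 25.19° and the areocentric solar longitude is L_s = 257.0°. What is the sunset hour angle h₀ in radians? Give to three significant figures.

sin δ = sin 25.19° × sin 257.0° = -0.41471, so δ = -24.501°.
cos h₀ = −tan ϕ · tan δ = 1.1811 ≥ 1, so the Sun never rises (polar night) and h₀ = 0.

h₀ = 0.00 rad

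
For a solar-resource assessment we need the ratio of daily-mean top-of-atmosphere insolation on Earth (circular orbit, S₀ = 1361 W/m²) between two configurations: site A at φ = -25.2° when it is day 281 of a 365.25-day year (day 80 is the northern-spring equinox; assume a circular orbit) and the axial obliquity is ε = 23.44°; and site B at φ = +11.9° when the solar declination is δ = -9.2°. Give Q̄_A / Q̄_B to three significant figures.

Q̄_A / Q̄_B ≈ 1.07

— Configuration A (φ=-25.2°):
Solar longitude: λ_s = 360° × (281 − 80)/365.25 = 198.111°.
sin δ = sin 23.44° × sin 198.111° = -0.12366, so δ = -7.103°.
cos H₀ = −tan(-25.2°) tan(-7.103°) = -0.0586, H₀ = 1.6295 rad.
Bracket: H₀ sin φ sin δ + cos φ cos δ sin H₀ = 1.6295×-0.42578×-0.12366 + 0.90483×0.99233×0.99828 = 0.085796 + 0.896346 = 0.982142.
Q̄ = (S₀/π) × [bracket] = (1361/π) × 0.982142 = 425.48 W/m².
— Configuration B (φ=+11.9°):
cos H₀ = −tan(+11.9°) tan(-9.200°) = 0.0341, H₀ = 1.5367 rad.
Bracket: H₀ sin φ sin δ + cos φ cos δ sin H₀ = 1.5367×0.20620×-0.15988 + 0.97851×0.98714×0.99942 = -0.050661 + 0.965366 = 0.914705.
Q̄ = (S₀/π) × [bracket] = (1361/π) × 0.914705 = 396.27 W/m².
Ratio Q̄_A / Q̄_B = 425.48 / 396.27 = 1.074.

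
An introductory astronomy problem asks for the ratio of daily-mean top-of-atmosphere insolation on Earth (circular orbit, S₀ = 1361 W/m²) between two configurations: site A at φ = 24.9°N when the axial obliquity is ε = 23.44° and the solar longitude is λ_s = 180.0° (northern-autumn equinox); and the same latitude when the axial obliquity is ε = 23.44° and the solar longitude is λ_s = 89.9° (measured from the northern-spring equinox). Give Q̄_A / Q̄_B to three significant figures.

— Configuration A (φ=+24.9°):
Solar declination: sin δ = sin ε · sin λ_s = sin 23.44° × sin 180.0° = 0.00000, so δ = +0.000°.
cos H₀ = −tan(+24.9°) tan(+0.000°) = -0.0000, H₀ = 1.5708 rad.
Bracket: H₀ sin φ sin δ + cos φ cos δ sin H₀ = 1.5708×0.42104×0.00000 + 0.90704×1.00000×1.00000 = 0.000000 + 0.907040 = 0.907040.
Q̄ = (S₀/π) × [bracket] = (1361/π) × 0.907040 = 392.95 W/m².
— Configuration B (φ=+24.9°):
Solar declination: sin δ = sin ε · sin λ_s = sin 23.44° × sin 89.9° = 0.39779, so δ = +23.440°.
cos H₀ = −tan(+24.9°) tan(+23.440°) = -0.2013, H₀ = 1.7734 rad.
Bracket: H₀ sin φ sin δ + cos φ cos δ sin H₀ = 1.7734×0.42104×0.39779 + 0.90704×0.91748×0.97954 = 0.297019 + 0.815164 = 1.112183.
Q̄ = (S₀/π) × [bracket] = (1361/π) × 1.112183 = 481.82 W/m².
Ratio Q̄_A / Q̄_B = 392.95 / 481.82 = 0.8156.

Q̄_A / Q̄_B ≈ 0.816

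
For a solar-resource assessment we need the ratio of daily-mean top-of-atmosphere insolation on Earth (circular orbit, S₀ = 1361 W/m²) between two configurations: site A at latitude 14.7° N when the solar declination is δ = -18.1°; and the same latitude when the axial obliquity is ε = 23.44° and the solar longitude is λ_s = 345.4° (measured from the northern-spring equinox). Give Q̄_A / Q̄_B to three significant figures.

Q̄_A / Q̄_B ≈ 0.866

— Configuration A (φ=+14.7°):
cos H₀ = −tan(+14.7°) tan(-18.100°) = 0.0857, H₀ = 1.4849 rad.
Bracket: H₀ sin φ sin δ + cos φ cos δ sin H₀ = 1.4849×0.25376×-0.31068 + 0.96727×0.95052×0.99632 = -0.117067 + 0.916026 = 0.798959.
Q̄ = (S₀/π) × [bracket] = (1361/π) × 0.798959 = 346.12 W/m².
— Configuration B (φ=+14.7°):
Solar declination: sin δ = sin ε · sin λ_s = sin 23.44° × sin 345.4° = -0.10027, so δ = -5.755°.
cos H₀ = −tan(+14.7°) tan(-5.755°) = 0.0264, H₀ = 1.5444 rad.
Bracket: H₀ sin φ sin δ + cos φ cos δ sin H₀ = 1.5444×0.25376×-0.10027 + 0.96727×0.99496×0.99965 = -0.039297 + 0.962058 = 0.922761.
Q̄ = (S₀/π) × [bracket] = (1361/π) × 0.922761 = 399.76 W/m².
Ratio Q̄_A / Q̄_B = 346.12 / 399.76 = 0.8658.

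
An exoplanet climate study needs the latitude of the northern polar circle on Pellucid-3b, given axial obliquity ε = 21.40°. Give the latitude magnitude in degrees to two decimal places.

68.60°

The polar circle is the lowest latitude that experiences at least one full rotation of continuous daylight at the northern-summer solstice; it lies at |ϕ| = 90° − ε = 90° − 21.40° = 68.60°.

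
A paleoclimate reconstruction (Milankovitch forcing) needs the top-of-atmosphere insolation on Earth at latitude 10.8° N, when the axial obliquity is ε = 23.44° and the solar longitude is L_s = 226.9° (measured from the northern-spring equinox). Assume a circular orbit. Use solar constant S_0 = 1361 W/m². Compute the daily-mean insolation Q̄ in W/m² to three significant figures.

Solar declination: sin δ = sin ε · sin L_s = sin 23.44° × sin 226.9° = -0.29045, so δ = -16.885°.
cos h₀ = −tan(+10.8°) tan(-16.885°) = 0.0579, h₀ = 1.5129 rad.
Bracket: h₀ sin ϕ sin δ + cos ϕ cos δ sin h₀ = 1.5129×0.18738×-0.29045 + 0.98229×0.95689×0.99832 = -0.082339 + 0.938364 = 0.856025.
Q̄ = (S_0/π) × [bracket] = (1361/π) × 0.856025 = 370.8 W/m².

Q̄ ≈ 371 W/m²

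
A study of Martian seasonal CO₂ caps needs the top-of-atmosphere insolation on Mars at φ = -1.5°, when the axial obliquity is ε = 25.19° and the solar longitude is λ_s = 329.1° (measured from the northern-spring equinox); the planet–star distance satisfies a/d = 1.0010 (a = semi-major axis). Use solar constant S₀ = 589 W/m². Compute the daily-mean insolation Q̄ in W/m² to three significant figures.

Q̄ ≈ 185 W/m²

Solar declination: sin δ = sin ε · sin λ_s = sin 25.19° × sin 329.1° = -0.21857, so δ = -12.625°.
cos H₀ = −tan(-1.5°) tan(-12.625°) = -0.0059, H₀ = 1.5767 rad.
Bracket: H₀ sin φ sin δ + cos φ cos δ sin H₀ = 1.5767×-0.02618×-0.21857 + 0.99966×0.97582×0.99998 = 0.009022 + 0.975469 = 0.984491.
Inverse-square distance factor (a/d)² = 1.0010² = 1.002001.
Q̄ = (S₀/π) × 1.002001 × [bracket] = (589/π) × 1.002001 × 0.984491 = 184.9 W/m².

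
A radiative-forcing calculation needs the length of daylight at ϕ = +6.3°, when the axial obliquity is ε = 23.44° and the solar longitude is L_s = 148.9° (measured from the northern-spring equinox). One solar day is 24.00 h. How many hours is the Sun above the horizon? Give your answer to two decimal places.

Solar declination: sin δ = sin ε · sin L_s = sin 23.44° × sin 148.9° = 0.20547, so δ = +11.857°.
cos h₀ = −tan ϕ · tan δ = −tan(+6.3°) × tan(+11.857°) = -0.0232, so h₀ = 1.5940 rad = 91.33°.
Daylight = 2h₀/(2π) × 24.00 h = (1.5940/π) × 24.00 = 12.18 h.

12.18 h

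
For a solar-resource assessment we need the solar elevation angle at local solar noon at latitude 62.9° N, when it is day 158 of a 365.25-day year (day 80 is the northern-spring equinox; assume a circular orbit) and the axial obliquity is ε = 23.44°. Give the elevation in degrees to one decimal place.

Solar longitude: λ_s = 360° × (158 − 80)/365.25 = 76.879°.
sin δ = sin 23.44° × sin 76.879° = 0.38740, so δ = +22.793°.
At local noon the hour angle is zero, so the zenith angle equals |φ − δ| = |+62.9° − (+22.793°)| = 40.107°.
Elevation = 90° − 40.107° = 49.9°.

49.9°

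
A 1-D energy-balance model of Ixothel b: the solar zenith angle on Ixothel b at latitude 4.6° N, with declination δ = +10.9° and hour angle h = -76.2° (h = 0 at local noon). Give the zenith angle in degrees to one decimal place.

cos θ_z = sin ϕ sin δ + cos ϕ cos δ cos h = 0.015165 + 0.233476 = 0.248641.
θ_z = arccos(0.248641) = 75.6°.

θ_z = 75.6°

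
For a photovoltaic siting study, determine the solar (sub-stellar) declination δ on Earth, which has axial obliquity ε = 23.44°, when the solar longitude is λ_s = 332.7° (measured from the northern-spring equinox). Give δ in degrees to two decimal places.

sin δ = sin ε · sin λ_s = sin 23.44° × sin 332.7° = -0.182446.
δ = arcsin(-0.182446) = -10.51°.

δ = -10.51°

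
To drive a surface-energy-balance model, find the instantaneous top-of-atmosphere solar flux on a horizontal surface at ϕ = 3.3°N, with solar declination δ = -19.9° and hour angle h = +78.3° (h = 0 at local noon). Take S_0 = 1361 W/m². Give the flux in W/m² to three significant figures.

cos θ_z = sin ϕ sin δ + cos ϕ cos δ cos h = -0.019594 + 0.190362 = 0.170768.
Flux = S_0 · cos θ_z = 1361 × 0.170768 = 232.4 W/m².

232 W/m²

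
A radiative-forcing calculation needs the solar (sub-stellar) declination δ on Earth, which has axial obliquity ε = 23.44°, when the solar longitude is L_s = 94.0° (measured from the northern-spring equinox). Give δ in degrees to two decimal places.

sin δ = sin ε · sin L_s = sin 23.44° × sin 94.0° = 0.396820.
δ = arcsin(0.396820) = +23.38°.

δ = +23.38°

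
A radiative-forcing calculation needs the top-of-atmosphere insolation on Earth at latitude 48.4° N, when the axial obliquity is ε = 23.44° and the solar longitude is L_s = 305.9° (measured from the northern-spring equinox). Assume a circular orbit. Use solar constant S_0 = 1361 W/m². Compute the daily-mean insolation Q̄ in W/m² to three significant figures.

Solar declination: sin δ = sin ε · sin L_s = sin 23.44° × sin 305.9° = -0.32223, so δ = -18.798°.
cos h₀ = −tan(+48.4°) tan(-18.798°) = 0.3834, h₀ = 1.1773 rad.
Bracket: h₀ sin ϕ sin δ + cos ϕ cos δ sin h₀ = 1.1773×0.74780×-0.32223 + 0.66393×0.94666×0.92359 = -0.283686 + 0.580491 = 0.296805.
Q̄ = (S_0/π) × [bracket] = (1361/π) × 0.296805 = 128.6 W/m².

Q̄ ≈ 129 W/m²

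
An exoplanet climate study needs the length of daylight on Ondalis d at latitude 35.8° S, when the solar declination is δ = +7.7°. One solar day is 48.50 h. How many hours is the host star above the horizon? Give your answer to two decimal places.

22.74 h

cos H₀ = −tan φ · tan δ = −tan(-35.8°) × tan(+7.700°) = 0.0975, so H₀ = 1.4731 rad = 84.40°.
Daylight = 2H₀/(2π) × 48.50 h = (1.4731/π) × 48.50 = 22.74 h.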